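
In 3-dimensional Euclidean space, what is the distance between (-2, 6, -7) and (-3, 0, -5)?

√(Σ(x_i - y_i)²) = √((-2 - (-3))² + (6 - 0)² + (-7 - (-5))²)
= √(1² + 6² + (-2)²) = √(1 + 36 + 4) = √41 ≈ 6.4031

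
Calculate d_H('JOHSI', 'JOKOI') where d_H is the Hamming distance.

Differing positions: 3, 4. Hamming distance = 2.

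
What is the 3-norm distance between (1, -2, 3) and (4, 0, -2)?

(Σ|x_i - y_i|^3)^(1/3) = (|1 - 4|^3 + |-2 - 0|^3 + |3 - (-2)|^3)^(1/3)
= (3^3 + 2^3 + 5^3)^(1/3) = (27 + 8 + 125)^(1/3) = (160)^(1/3) ≈ 5.4288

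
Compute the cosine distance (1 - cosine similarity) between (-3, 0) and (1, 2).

With u = (-3, 0), v = (1, 2):
u·v = (-3)·1 + 0·2 = (-3) + 0 = -3.
|u| = √((-3)² + 0²) = √9, |v| = √(1² + 2²) = √5, so |u||v| = √(9·5) = √45.
cos θ = (u·v)/(|u||v|) = -3/√45 ≈ -0.4472
Cosine distance = 1 - cos θ ≈ 1 - (-0.4472) = 1.4472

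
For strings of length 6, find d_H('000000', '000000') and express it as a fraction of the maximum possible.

Differing positions: none. Hamming distance = 0. The maximum possible Hamming distance for length-6 strings is 6, so d_H/6 = 0/6 = 0.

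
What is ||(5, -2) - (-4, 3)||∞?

max(|x_i - y_i|) = max(|5 - (-4)|, |-2 - 3|) = max(9, 5) = 9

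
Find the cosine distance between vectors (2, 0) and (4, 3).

With u = (2, 0), v = (4, 3):
u·v = 2·4 + 0·3 = 8 + 0 = 8.
|u| = √(2² + 0²) = √4, |v| = √(4² + 3²) = √25, so |u||v| = √(4·25) = √100 = 10.
cos θ = (u·v)/(|u||v|) = 8/10 = 0.8
Cosine distance = 1 - cos θ = 1 - 0.8 = 0.2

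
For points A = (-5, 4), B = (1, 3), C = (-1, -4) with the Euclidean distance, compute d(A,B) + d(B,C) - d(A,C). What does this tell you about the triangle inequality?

d(A,B) = √(6² + 1²) = √37 ≈ 6.0828, d(B,C) = √(2² + 7²) = √53 ≈ 7.2801, d(A,C) = √(4² + 8²) = √80 ≈ 8.9443.
d(A,B) + d(B,C) - d(A,C) = 6.0828 + 7.2801 - 8.9443 = 13.3629 - 8.9443 = 4.4186 (to 4 decimal places). This is ≥ 0, so the triangle inequality holds for these points.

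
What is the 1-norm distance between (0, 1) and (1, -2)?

Σ|x_i - y_i| = |0 - 1| + |1 - (-2)| = 1 + 3 = 4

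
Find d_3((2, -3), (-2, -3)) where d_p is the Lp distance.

(Σ|x_i - y_i|^3)^(1/3) = (|2 - (-2)|^3 + |-3 - (-3)|^3)^(1/3)
= (4^3 + 0^3)^(1/3) = (64 + 0)^(1/3) = (64)^(1/3) = 4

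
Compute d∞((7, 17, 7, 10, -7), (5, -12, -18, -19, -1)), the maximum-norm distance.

max(|x_i - y_i|) = max(|7 - 5|, |17 - (-12)|, |7 - (-18)|, |10 - (-19)|, |-7 - (-1)|) = max(2, 29, 25, 29, 6) = 29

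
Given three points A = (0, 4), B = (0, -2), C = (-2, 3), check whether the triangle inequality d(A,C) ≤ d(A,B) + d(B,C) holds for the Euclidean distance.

d(A,B) = √(0² + 6²) = √36 = 6, d(B,C) = √(2² + 5²) = √29 ≈ 5.3852, d(A,C) = √(2² + 1²) = √5 ≈ 2.2361.
d(A,C) ≈ 2.2361 ≤ 6 + 5.3852 = 11.3852. Triangle inequality is satisfied.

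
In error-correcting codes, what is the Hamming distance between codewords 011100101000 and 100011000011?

Differing positions: 1, 2, 3, 4, 5, 6, 7, 9, 11, 12. Hamming distance = 10.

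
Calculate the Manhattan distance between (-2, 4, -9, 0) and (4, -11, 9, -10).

Σ|x_i - y_i| = |-2 - 4| + |4 - (-11)| + |-9 - 9| + |0 - (-10)| = 6 + 15 + 18 + 10 = 49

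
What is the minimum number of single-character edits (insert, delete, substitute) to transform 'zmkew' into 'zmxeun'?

Let D[i][j] be the edit distance between the first i characters of 'zmkew' and the first j characters of 'zmxeun', with D[i][0] = i, D[0][j] = j, and D[i][j] = D[i-1][j-1] if the characters match, else 1 + min(D[i-1][j], D[i][j-1], D[i-1][j-1]). Filling the table (rows: prefixes of 'zmkew', columns: prefixes of 'zmxeun'):
     ε  z  m  x  e  u  n
  ε  0  1  2  3  4  5  6
  z  1  0  1  2  3  4  5
  m  2  1  0  1  2  3  4
  k  3  2  1  1  2  3  4
  e  4  3  2  2  1  2  3
  w  5  4  3  3  2  2  3
The bottom-right entry gives D[5][6] = 3, so no sequence of fewer than 3 edits works. Backtracking through the table gives one optimal edit sequence (3 edits):
  zmkew → zmxew (sub k→x @3)
  zmxew → zmxeuw (ins u @5)
  zmxeuw → zmxeun (sub w→n @6)
Edit distance = 3.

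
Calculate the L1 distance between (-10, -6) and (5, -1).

Σ|x_i - y_i| = |-10 - 5| + |-6 - (-1)| = 15 + 5 = 20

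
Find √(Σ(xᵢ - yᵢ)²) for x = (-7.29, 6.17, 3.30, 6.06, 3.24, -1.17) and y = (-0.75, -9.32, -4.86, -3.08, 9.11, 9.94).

√(Σ(x_i - y_i)²) = √((-7.29 - (-0.75))² + (6.17 - (-9.32))² + (3.3 - (-4.86))² + (6.06 - (-3.08))² + (3.24 - 9.11)² + (-1.17 - 9.94)²)
= √((-6.54)² + 15.49² + 8.16² + 9.14² + (-5.87)² + (-11.11)²) = √(42.7716 + 239.9401 + 66.5856 + 83.5396 + 34.4569 + 123.4321) = √590.7259 ≈ 24.3049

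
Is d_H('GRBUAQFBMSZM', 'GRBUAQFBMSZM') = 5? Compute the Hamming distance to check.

Differing positions: none. Hamming distance = 0, so the claim that d_H = 5 is false.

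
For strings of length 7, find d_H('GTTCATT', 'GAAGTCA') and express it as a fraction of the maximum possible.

Differing positions: 2, 3, 4, 5, 6, 7. Hamming distance = 6. The maximum possible Hamming distance for length-7 strings is 7, so d_H/7 = 6/7 ≈ 0.8571.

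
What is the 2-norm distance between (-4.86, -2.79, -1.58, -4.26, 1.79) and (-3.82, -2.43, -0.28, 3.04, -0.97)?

(Σ|x_i - y_i|^2)^(1/2) = (|-4.86 - (-3.82)|^2 + |-2.79 - (-2.43)|^2 + |-1.58 - (-0.28)|^2 + |-4.26 - 3.04|^2 + |1.79 - (-0.97)|^2)^(1/2)
= (1.04^2 + 0.36^2 + 1.3^2 + 7.3^2 + 2.76^2)^(1/2) = (1.0816 + 0.1296 + 1.69 + 53.29 + 7.6176)^(1/2) = (63.8088)^(1/2) ≈ 7.988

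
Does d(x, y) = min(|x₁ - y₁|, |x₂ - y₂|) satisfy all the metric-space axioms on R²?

No. d fails identity of indiscernibles: take x = (-2, 0) and y = (-2, 2). Then d(x,y) = min(|-2 - (-2)|, |0 - 2|) = min(0, 2) = 0, yet x ≠ y.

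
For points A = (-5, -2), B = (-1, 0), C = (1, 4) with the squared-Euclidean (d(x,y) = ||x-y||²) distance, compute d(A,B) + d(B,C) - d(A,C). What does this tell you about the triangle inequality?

d(A,B) = 4² + 2² = 20, d(B,C) = 2² + 4² = 20, d(A,C) = 6² + 6² = 72.
d(A,B) + d(B,C) - d(A,C) = 20 + 20 - 72 = 40 - 72 = -32. This is < 0, so the triangle inequality FAILS for these points (squared-Euclidean is not a metric).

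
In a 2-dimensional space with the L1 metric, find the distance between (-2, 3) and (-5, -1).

Σ|x_i - y_i| = |-2 - (-5)| + |3 - (-1)| = 3 + 4 = 7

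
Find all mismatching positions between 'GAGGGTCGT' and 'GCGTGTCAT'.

Differing positions: 2, 4, 8. Hamming distance = 3.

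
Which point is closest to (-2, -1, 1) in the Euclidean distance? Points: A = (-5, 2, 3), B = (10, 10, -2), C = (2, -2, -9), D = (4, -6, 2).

Distances: d(A) ≈ 4.6904, d(B) ≈ 16.5529, d(C) ≈ 10.8167, d(D) ≈ 7.874. Nearest: A = (-5, 2, 3) with distance 4.6904.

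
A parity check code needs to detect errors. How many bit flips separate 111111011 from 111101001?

Differing positions: 5, 8. Hamming distance = 2.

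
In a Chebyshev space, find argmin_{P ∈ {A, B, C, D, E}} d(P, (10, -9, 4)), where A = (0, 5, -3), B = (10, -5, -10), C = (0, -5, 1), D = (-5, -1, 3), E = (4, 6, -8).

Distances: d(A) = 14, d(B) = 14, d(C) = 10, d(D) = 15, d(E) = 15. Nearest: C = (0, -5, 1) with distance 10.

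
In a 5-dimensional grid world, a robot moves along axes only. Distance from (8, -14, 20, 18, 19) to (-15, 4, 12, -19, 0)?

Σ|x_i - y_i| = |8 - (-15)| + |-14 - 4| + |20 - 12| + |18 - (-19)| + |19 - 0| = 23 + 18 + 8 + 37 + 19 = 105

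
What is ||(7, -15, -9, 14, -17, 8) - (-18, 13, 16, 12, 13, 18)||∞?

max(|x_i - y_i|) = max(|7 - (-18)|, |-15 - 13|, |-9 - 16|, |14 - 12|, |-17 - 13|, |8 - 18|) = max(25, 28, 25, 2, 30, 10) = 30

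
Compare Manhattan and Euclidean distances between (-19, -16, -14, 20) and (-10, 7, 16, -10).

L1 = |-19 - (-10)| + |-16 - 7| + |-14 - 16| + |20 - (-10)| = 9 + 23 + 30 + 30 = 92
L2 = √(9² + 23² + 30² + 30²) = √2410 ≈ 49.0918
L1 ≥ L2 always (equality iff movement is along one axis); L1 > L2 here.
Ratio L1/L2 = 92/√2410 ≈ 1.874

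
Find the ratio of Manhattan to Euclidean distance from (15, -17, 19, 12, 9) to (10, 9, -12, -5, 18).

L1 = |15 - 10| + |-17 - 9| + |19 - (-12)| + |12 - (-5)| + |9 - 18| = 5 + 26 + 31 + 17 + 9 = 88
L2 = √(5² + 26² + 31² + 17² + 9²) = √2032 ≈ 45.0777
L1 ≥ L2 always (equality iff movement is along one axis); L1 > L2 here.
Ratio L1/L2 = 88/√2032 ≈ 1.9522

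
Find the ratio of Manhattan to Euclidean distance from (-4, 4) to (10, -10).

L1 = |-4 - 10| + |4 - (-10)| = 14 + 14 = 28
L2 = √(14² + 14²) = √392 ≈ 19.799
L1 ≥ L2 always (equality iff movement is along one axis); L1 > L2 here.
Ratio L1/L2 = 28/√392 ≈ 1.4142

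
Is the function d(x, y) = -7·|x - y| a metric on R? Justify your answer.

No. With c = -7 < 0, d fails non-negativity: d(4, 11) = -7·|4 - 11| = -7·7 = -49 < 0.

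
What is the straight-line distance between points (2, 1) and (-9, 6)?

√(Σ(x_i - y_i)²) = √((2 - (-9))² + (1 - 6)²)
= √(11² + (-5)²) = √(121 + 25) = √146 ≈ 12.083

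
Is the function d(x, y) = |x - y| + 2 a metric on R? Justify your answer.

No. d fails identity of indiscernibles (specifically d(x,x) = 0): d(5, 5) = |5 - 5| + 2 = 0 + 2 = 2 ≠ 0.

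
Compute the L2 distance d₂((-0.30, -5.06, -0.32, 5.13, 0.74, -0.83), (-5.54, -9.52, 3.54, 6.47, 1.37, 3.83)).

√(Σ(x_i - y_i)²) = √((-0.3 - (-5.54))² + (-5.06 - (-9.52))² + (-0.32 - 3.54)² + (5.13 - 6.47)² + (0.74 - 1.37)² + (-0.83 - 3.83)²)
= √(5.24² + 4.46² + (-3.86)² + (-1.34)² + (-0.63)² + (-4.66)²) = √(27.4576 + 19.8916 + 14.8996 + 1.7956 + 0.3969 + 21.7156) = √86.1569 ≈ 9.2821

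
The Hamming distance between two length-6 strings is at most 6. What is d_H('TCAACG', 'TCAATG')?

Differing positions: 5. Hamming distance = 1. The maximum possible Hamming distance for length-6 strings is 6, so d_H/6 = 1/6 ≈ 0.1667.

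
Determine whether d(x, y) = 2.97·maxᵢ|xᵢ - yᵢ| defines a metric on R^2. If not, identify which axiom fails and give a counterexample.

Yes. The L∞ (Chebyshev) norm induces a metric on R^2, and multiplying a metric by a positive constant 2.97 > 0 preserves all four axioms: non-negativity (2.97·||x-y|| ≥ 0), identity (2.97·||x-y|| = 0 ⟺ ||x-y|| = 0 ⟺ x = y), symmetry (||x-y|| = ||y-x||), and the triangle inequality (2.97·||x-z|| ≤ 2.97·||x-y|| + 2.97·||y-z||). So d is a metric.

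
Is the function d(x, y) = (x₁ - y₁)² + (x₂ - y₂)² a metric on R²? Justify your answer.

No. The squared Euclidean distance fails the triangle inequality. Counterexample: x = (0, 0), y = (3, 5), z = (6, 10). d(x,z) = 6² + 10² = 136, but d(x,y) + d(y,z) = (3² + 5²) + (3² + 5²) = 34 + 34 = 68. Since 136 > 68, the triangle inequality is violated. (Note: √d, the ordinary Euclidean distance, IS a metric.)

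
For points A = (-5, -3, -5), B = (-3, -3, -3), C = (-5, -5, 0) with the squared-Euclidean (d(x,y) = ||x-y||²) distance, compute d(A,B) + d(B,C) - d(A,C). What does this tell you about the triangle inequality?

d(A,B) = 2² + 0² + 2² = 8, d(B,C) = 2² + 2² + 3² = 17, d(A,C) = 0² + 2² + 5² = 29.
d(A,B) + d(B,C) - d(A,C) = 8 + 17 - 29 = 25 - 29 = -4. This is < 0, so the triangle inequality FAILS for these points (squared-Euclidean is not a metric).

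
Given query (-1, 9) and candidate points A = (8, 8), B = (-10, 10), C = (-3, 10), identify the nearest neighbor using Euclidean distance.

Distances: d(A) ≈ 9.0554, d(B) ≈ 9.0554, d(C) ≈ 2.2361. Nearest: C = (-3, 10) with distance 2.2361.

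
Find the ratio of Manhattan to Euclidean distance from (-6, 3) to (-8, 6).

L1 = |-6 - (-8)| + |3 - 6| = 2 + 3 = 5
L2 = √(2² + 3²) = √13 ≈ 3.6056
L1 ≥ L2 always (equality iff movement is along one axis); L1 > L2 here.
Ratio L1/L2 = 5/√13 ≈ 1.3868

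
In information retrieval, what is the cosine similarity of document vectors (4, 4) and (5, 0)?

With u = (4, 4), v = (5, 0):
u·v = 4·5 + 4·0 = 20 + 0 = 20.
|u| = √(4² + 4²) = √32, |v| = √(5² + 0²) = √25, so |u||v| = √(32·25) = √800.
cos θ = (u·v)/(|u||v|) = 20/√800 ≈ 0.7071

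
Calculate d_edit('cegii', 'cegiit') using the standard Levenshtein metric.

Let D[i][j] be the edit distance between the first i characters of 'cegii' and the first j characters of 'cegiit', with D[i][0] = i, D[0][j] = j, and D[i][j] = D[i-1][j-1] if the characters match, else 1 + min(D[i-1][j], D[i][j-1], D[i-1][j-1]). Filling the table (rows: prefixes of 'cegii', columns: prefixes of 'cegiit'):
     ε  c  e  g  i  i  t
  ε  0  1  2  3  4  5  6
  c  1  0  1  2  3  4  5
  e  2  1  0  1  2  3  4
  g  3  2  1  0  1  2  3
  i  4  3  2  1  0  1  2
  i  5  4  3  2  1  0  1
The bottom-right entry gives D[5][6] = 1, so no sequence of fewer than 1 edit works. Backtracking through the table gives one optimal edit sequence (1 edit):
  cegii → cegiit (ins t @6)
Edit distance = 1.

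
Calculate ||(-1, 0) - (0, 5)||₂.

√(Σ(x_i - y_i)²) = √((-1 - 0)² + (0 - 5)²)
= √((-1)² + (-5)²) = √(1 + 25) = √26 ≈ 5.099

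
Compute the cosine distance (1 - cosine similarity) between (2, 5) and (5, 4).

With u = (2, 5), v = (5, 4):
u·v = 2·5 + 5·4 = 10 + 20 = 30.
|u| = √(2² + 5²) = √29, |v| = √(5² + 4²) = √41, so |u||v| = √(29·41) = √1189.
cos θ = (u·v)/(|u||v|) = 30/√1189 ≈ 0.87
Cosine distance = 1 - cos θ ≈ 1 - 0.87 = 0.13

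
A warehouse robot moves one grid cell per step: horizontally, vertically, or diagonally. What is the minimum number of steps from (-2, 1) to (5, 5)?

max(|x_i - y_i|) = max(|-2 - 5|, |1 - 5|) = max(7, 4) = 7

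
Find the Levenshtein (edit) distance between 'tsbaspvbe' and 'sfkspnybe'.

Let D[i][j] be the edit distance between the first i characters of 'tsbaspvbe' and the first j characters of 'sfkspnybe', with D[i][0] = i, D[0][j] = j, and D[i][j] = D[i-1][j-1] if the characters match, else 1 + min(D[i-1][j], D[i][j-1], D[i-1][j-1]). Filling the table (rows: prefixes of 'tsbaspvbe', columns: prefixes of 'sfkspnybe'):
     ε  s  f  k  s  p  n  y  b  e
  ε  0  1  2  3  4  5  6  7  8  9
  t  1  1  2  3  4  5  6  7  8  9
  s  2  1  2  3  3  4  5  6  7  8
  b  3  2  2  3  4  4  5  6  6  7
  a  4  3  3  3  4  5  5  6  7  7
  s  5  4  4  4  3  4  5  6  7  8
  p  6  5  5  5  4  3  4  5  6  7
  v  7  6  6  6  5  4  4  5  6  7
  b  8  7  7  7  6  5  5  5  5  6
  e  9  8  8  8  7  6  6  6  6  5
The bottom-right entry gives D[9][9] = 5, so no sequence of fewer than 5 edits works. Backtracking through the table gives one optimal edit sequence (5 edits):
  tsbaspvbe → sbaspvbe (del t @1)
  sbaspvbe → sfaspvbe (sub b→f @2)
  sfaspvbe → sfkspvbe (sub a→k @3)
  sfkspvbe → sfkspnvbe (ins n @6)
  sfkspnvbe → sfkspnybe (sub v→y @7)
Edit distance = 5.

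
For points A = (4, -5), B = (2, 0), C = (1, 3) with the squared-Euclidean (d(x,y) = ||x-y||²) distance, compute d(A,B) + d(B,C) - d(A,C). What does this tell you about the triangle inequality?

d(A,B) = 2² + 5² = 29, d(B,C) = 1² + 3² = 10, d(A,C) = 3² + 8² = 73.
d(A,B) + d(B,C) - d(A,C) = 29 + 10 - 73 = 39 - 73 = -34. This is < 0, so the triangle inequality FAILS for these points (squared-Euclidean is not a metric).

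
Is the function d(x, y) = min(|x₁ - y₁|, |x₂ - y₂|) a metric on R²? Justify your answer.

No. d fails identity of indiscernibles: take x = (4, 0) and y = (4, 1). Then d(x,y) = min(|4 - 4|, |0 - 1|) = min(0, 1) = 0, yet x ≠ y.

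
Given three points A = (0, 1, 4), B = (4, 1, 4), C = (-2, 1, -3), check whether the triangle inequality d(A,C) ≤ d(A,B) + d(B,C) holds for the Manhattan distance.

d(A,B) = 4 + 0 + 0 = 4, d(B,C) = 6 + 0 + 7 = 13, d(A,C) = 2 + 0 + 7 = 9.
d(A,C) = 9 ≤ 4 + 13 = 17. Triangle inequality is satisfied.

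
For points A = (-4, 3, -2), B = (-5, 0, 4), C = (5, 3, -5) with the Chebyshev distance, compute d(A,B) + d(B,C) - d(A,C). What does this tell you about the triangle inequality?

d(A,B) = max(1, 3, 6) = 6, d(B,C) = max(10, 3, 9) = 10, d(A,C) = max(9, 0, 3) = 9.
d(A,B) + d(B,C) - d(A,C) = 6 + 10 - 9 = 16 - 9 = 7. This is ≥ 0, so the triangle inequality holds for these points.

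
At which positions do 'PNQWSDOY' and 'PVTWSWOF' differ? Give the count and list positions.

Differing positions: 2, 3, 6, 8. Hamming distance = 4.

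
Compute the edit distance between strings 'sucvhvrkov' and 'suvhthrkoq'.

Let D[i][j] be the edit distance between the first i characters of 'sucvhvrkov' and the first j characters of 'suvhthrkoq', with D[i][0] = i, D[0][j] = j, and D[i][j] = D[i-1][j-1] if the characters match, else 1 + min(D[i-1][j], D[i][j-1], D[i-1][j-1]). Filling the table (rows: prefixes of 'sucvhvrkov', columns: prefixes of 'suvhthrkoq'):
     ε  s  u  v  h  t  h  r  k  o  q
  ε  0  1  2  3  4  5  6  7  8  9 10
  s  1  0  1  2  3  4  5  6  7  8  9
  u  2  1  0  1  2  3  4  5  6  7  8
  c  3  2  1  1  2  3  4  5  6  7  8
  v  4  3  2  1  2  3  4  5  6  7  8
  h  5  4  3  2  1  2  3  4  5  6  7
  v  6  5  4  3  2  2  3  4  5  6  7
  r  7  6  5  4  3  3  3  3  4  5  6
  k  8  7  6  5  4  4  4  4  3  4  5
  o  9  8  7  6  5  5  5  5  4  3  4
  v 10  9  8  7  6  6  6  6  5  4  4
The bottom-right entry gives D[10][10] = 4, so no sequence of fewer than 4 edits works. Backtracking through the table gives one optimal edit sequence (4 edits):
  sucvhvrkov → suvhvrkov (del c @3)
  suvhvrkov → suvhtvrkov (ins t @5)
  suvhtvrkov → suvhthrkov (sub v→h @6)
  suvhthrkov → suvhthrkoq (sub v→q @10)
Edit distance = 4.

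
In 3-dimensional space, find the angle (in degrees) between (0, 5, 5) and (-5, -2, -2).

With u = (0, 5, 5), v = (-5, -2, -2):
u·v = 0·(-5) + 5·(-2) + 5·(-2) = 0 + (-10) + (-10) = -20.
|u| = √(0² + 5² + 5²) = √50, |v| = √((-5)² + (-2)² + (-2)²) = √33, so |u||v| = √(50·33) = √1650.
cos θ = (u·v)/(|u||v|) = -20/√1650 ≈ -0.492366
θ = arccos(-0.492366) ≈ 119.5°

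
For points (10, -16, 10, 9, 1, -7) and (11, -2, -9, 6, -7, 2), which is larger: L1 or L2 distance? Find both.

L1 = |10 - 11| + |-16 - (-2)| + |10 - (-9)| + |9 - 6| + |1 - (-7)| + |-7 - 2| = 1 + 14 + 19 + 3 + 8 + 9 = 54
L2 = √(1² + 14² + 19² + 3² + 8² + 9²) = √712 ≈ 26.6833
L1 ≥ L2 always (equality iff movement is along one axis); L1 > L2 here.
Ratio L1/L2 = 54/√712 ≈ 2.0237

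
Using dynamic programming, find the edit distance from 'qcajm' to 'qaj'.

Let D[i][j] be the edit distance between the first i characters of 'qcajm' and the first j characters of 'qaj', with D[i][0] = i, D[0][j] = j, and D[i][j] = D[i-1][j-1] if the characters match, else 1 + min(D[i-1][j], D[i][j-1], D[i-1][j-1]). Filling the table (rows: prefixes of 'qcajm', columns: prefixes of 'qaj'):
     ε  q  a  j
  ε  0  1  2  3
  q  1  0  1  2
  c  2  1  1  2
  a  3  2  1  2
  j  4  3  2  1
  m  5  4  3  2
The bottom-right entry gives D[5][3] = 2, so no sequence of fewer than 2 edits works. Backtracking through the table gives one optimal edit sequence (2 edits):
  qcajm → qajm (del c @2)
  qajm → qaj (del m @4)
Edit distance = 2.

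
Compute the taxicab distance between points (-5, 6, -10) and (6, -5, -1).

Σ|x_i - y_i| = |-5 - 6| + |6 - (-5)| + |-10 - (-1)| = 11 + 11 + 9 = 31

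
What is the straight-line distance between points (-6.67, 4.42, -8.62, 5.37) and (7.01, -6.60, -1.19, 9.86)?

√(Σ(x_i - y_i)²) = √((-6.67 - 7.01)² + (4.42 - (-6.6))² + (-8.62 - (-1.19))² + (5.37 - 9.86)²)
= √((-13.68)² + 11.02² + (-7.43)² + (-4.49)²) = √(187.1424 + 121.4404 + 55.2049 + 20.1601) = √383.9478 ≈ 19.5946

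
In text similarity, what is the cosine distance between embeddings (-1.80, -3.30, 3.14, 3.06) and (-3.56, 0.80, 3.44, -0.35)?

With u = (-1.80, -3.30, 3.14, 3.06), v = (-3.56, 0.80, 3.44, -0.35):
u·v = (-1.8)·(-3.56) + (-3.3)·0.8 + 3.14·3.44 + 3.06·(-0.35) = 6.408 + (-2.64) + 10.8016 + (-1.071) = 13.4986.
|u| = √((-1.8)² + (-3.3)² + 3.14² + 3.06²) = √(3.24 + 10.89 + 9.8596 + 9.3636) = √33.3532, |v| = √((-3.56)² + 0.8² + 3.44² + (-0.35)²) = √(12.6736 + 0.64 + 11.8336 + 0.1225) = √25.2697.
cos θ = (u·v)/(|u||v|) = 13.4986/(√33.3532·√25.2697) ≈ 0.465
Cosine distance = 1 - cos θ ≈ 1 - 0.465 = 0.535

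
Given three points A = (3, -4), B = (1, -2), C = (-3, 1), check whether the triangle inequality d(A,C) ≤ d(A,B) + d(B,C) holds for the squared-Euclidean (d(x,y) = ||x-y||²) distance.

d(A,B) = 2² + 2² = 8, d(B,C) = 4² + 3² = 25, d(A,C) = 6² + 5² = 61.
d(A,C) = 61 > 8 + 25 = 33. Triangle inequality is VIOLATED. (Squared-Euclidean is not a metric — this is a counterexample.)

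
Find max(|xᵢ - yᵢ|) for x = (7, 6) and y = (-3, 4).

max(|x_i - y_i|) = max(|7 - (-3)|, |6 - 4|) = max(10, 2) = 10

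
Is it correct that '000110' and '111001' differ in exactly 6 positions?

Differing positions: 1, 2, 3, 4, 5, 6. Hamming distance = 6, so the claim is true.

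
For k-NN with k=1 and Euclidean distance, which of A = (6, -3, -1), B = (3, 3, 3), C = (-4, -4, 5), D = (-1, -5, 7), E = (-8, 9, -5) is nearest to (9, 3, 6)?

Distances: d(A) ≈ 9.6954, d(B) ≈ 6.7082, d(C) ≈ 14.7986, d(D) ≈ 12.8452, d(E) ≈ 21.1187. Nearest: B = (3, 3, 3) with distance 6.7082.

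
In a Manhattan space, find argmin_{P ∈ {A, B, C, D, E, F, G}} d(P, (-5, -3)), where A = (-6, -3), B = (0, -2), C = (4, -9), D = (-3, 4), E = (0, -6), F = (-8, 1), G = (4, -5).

Distances: d(A) = 1, d(B) = 6, d(C) = 15, d(D) = 9, d(E) = 8, d(F) = 7, d(G) = 11. Nearest: A = (-6, -3) with distance 1.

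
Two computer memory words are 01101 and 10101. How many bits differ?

Differing positions: 1, 2. Hamming distance = 2.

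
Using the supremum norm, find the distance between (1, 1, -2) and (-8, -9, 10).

max(|x_i - y_i|) = max(|1 - (-8)|, |1 - (-9)|, |-2 - 10|) = max(9, 10, 12) = 12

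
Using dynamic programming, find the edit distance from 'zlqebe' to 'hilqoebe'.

Let D[i][j] be the edit distance between the first i characters of 'zlqebe' and the first j characters of 'hilqoebe', with D[i][0] = i, D[0][j] = j, and D[i][j] = D[i-1][j-1] if the characters match, else 1 + min(D[i-1][j], D[i][j-1], D[i-1][j-1]). Filling the table (rows: prefixes of 'zlqebe', columns: prefixes of 'hilqoebe'):
     ε  h  i  l  q  o  e  b  e
  ε  0  1  2  3  4  5  6  7  8
  z  1  1  2  3  4  5  6  7  8
  l  2  2  2  2  3  4  5  6  7
  q  3  3  3  3  2  3  4  5  6
  e  4  4  4  4  3  3  3  4  5
  b  5  5  5  5  4  4  4  3  4
  e  6  6  6  6  5  5  4  4  3
The bottom-right entry gives D[6][8] = 3, so no sequence of fewer than 3 edits works. Backtracking through the table gives one optimal edit sequence (3 edits):
  zlqebe → hzlqebe (ins h @1)
  hzlqebe → hilqebe (sub z→i @2)
  hilqebe → hilqoebe (ins o @5)
Edit distance = 3.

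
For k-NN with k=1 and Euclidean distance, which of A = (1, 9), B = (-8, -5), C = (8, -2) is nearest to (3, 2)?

Distances: d(A) ≈ 7.2801, d(B) ≈ 13.0384, d(C) ≈ 6.4031. Nearest: C = (8, -2) with distance 6.4031.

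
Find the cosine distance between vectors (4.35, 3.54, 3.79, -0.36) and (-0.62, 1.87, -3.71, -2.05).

With u = (4.35, 3.54, 3.79, -0.36), v = (-0.62, 1.87, -3.71, -2.05):
u·v = 4.35·(-0.62) + 3.54·1.87 + 3.79·(-3.71) + (-0.36)·(-2.05) = (-2.697) + 6.6198 + (-14.0609) + 0.738 = -9.4001.
|u| = √(4.35² + 3.54² + 3.79² + (-0.36)²) = √(18.9225 + 12.5316 + 14.3641 + 0.1296) = √45.9478, |v| = √((-0.62)² + 1.87² + (-3.71)² + (-2.05)²) = √(0.3844 + 3.4969 + 13.7641 + 4.2025) = √21.8479.
cos θ = (u·v)/(|u||v|) = -9.4001/(√45.9478·√21.8479) ≈ -0.2967
Cosine distance = 1 - cos θ ≈ 1 - (-0.2967) = 1.2967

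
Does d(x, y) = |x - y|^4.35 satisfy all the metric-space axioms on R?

No. d(x,y) = |x-y|^4.35 fails the triangle inequality since p = 4.35 > 1. Counterexample: x = 4, y = 14, z = 24. d(x,z) = |4 - 24|^4.35 = 20^4.35 ≈ 456541.731, but d(x,y) + d(y,z) = 10^4.35 + 10^4.35 ≈ 22387.2114 + 22387.2114 = 44774.4228. Since 456541.731 > 44774.4228, the triangle inequality is violated.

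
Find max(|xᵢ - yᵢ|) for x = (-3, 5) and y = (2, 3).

max(|x_i - y_i|) = max(|-3 - 2|, |5 - 3|) = max(5, 2) = 5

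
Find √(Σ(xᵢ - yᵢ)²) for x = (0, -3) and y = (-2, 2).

√(Σ(x_i - y_i)²) = √((0 - (-2))² + (-3 - 2)²)
= √(2² + (-5)²) = √(4 + 25) = √29 ≈ 5.3852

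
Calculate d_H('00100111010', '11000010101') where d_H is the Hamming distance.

Differing positions: 1, 2, 3, 6, 8, 9, 10, 11. Hamming distance = 8.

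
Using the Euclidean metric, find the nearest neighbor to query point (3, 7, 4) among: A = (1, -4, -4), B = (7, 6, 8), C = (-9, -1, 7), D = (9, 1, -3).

Distances: d(A) ≈ 13.7477, d(B) ≈ 5.7446, d(C) ≈ 14.7309, d(D) = 11. Nearest: B = (7, 6, 8) with distance 5.7446.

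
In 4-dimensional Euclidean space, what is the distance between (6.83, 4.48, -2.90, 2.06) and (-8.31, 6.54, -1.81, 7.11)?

√(Σ(x_i - y_i)²) = √((6.83 - (-8.31))² + (4.48 - 6.54)² + (-2.9 - (-1.81))² + (2.06 - 7.11)²)
= √(15.14² + (-2.06)² + (-1.09)² + (-5.05)²) = √(229.2196 + 4.2436 + 1.1881 + 25.5025) = √260.1538 ≈ 16.1293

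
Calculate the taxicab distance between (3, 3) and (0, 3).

Σ|x_i - y_i| = |3 - 0| + |3 - 3| = 3 + 0 = 3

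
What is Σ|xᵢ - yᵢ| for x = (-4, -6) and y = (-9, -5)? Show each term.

Σ|x_i - y_i| = |-4 - (-9)| + |-6 - (-5)| = 5 + 1 = 6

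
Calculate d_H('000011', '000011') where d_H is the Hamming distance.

Differing positions: none. Hamming distance = 0.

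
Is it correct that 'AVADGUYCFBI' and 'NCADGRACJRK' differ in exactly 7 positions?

Differing positions: 1, 2, 6, 7, 9, 10, 11. Hamming distance = 7, so the claim is true.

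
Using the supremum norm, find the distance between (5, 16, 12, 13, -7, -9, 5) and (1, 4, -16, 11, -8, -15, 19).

max(|x_i - y_i|) = max(|5 - 1|, |16 - 4|, |12 - (-16)|, |13 - 11|, |-7 - (-8)|, |-9 - (-15)|, |5 - 19|) = max(4, 12, 28, 2, 1, 6, 14) = 28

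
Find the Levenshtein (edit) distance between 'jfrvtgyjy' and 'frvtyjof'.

Let D[i][j] be the edit distance between the first i characters of 'jfrvtgyjy' and the first j characters of 'frvtyjof', with D[i][0] = i, D[0][j] = j, and D[i][j] = D[i-1][j-1] if the characters match, else 1 + min(D[i-1][j], D[i][j-1], D[i-1][j-1]). Filling the table (rows: prefixes of 'jfrvtgyjy', columns: prefixes of 'frvtyjof'):
     ε  f  r  v  t  y  j  o  f
  ε  0  1  2  3  4  5  6  7  8
  j  1  1  2  3  4  5  5  6  7
  f  2  1  2  3  4  5  6  6  6
  r  3  2  1  2  3  4  5  6  7
  v  4  3  2  1  2  3  4  5  6
  t  5  4  3  2  1  2  3  4  5
  g  6  5  4  3  2  2  3  4  5
  y  7  6  5  4  3  2  3  4  5
  j  8  7  6  5  4  3  2  3  4
  y  9  8  7  6  5  4  3  3  4
The bottom-right entry gives D[9][8] = 4, so no sequence of fewer than 4 edits works. Backtracking through the table gives one optimal edit sequence (4 edits):
  jfrvtgyjy → frvtgyjy (del j @1)
  frvtgyjy → frvtyjy (del g @5)
  frvtyjy → frvtyjoy (ins o @7)
  frvtyjoy → frvtyjof (sub y→f @8)
Edit distance = 4.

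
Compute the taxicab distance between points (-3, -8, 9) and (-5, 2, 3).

Σ|x_i - y_i| = |-3 - (-5)| + |-8 - 2| + |9 - 3| = 2 + 10 + 6 = 18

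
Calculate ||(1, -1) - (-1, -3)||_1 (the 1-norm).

Σ|x_i - y_i| = |1 - (-1)| + |-1 - (-3)| = 2 + 2 = 4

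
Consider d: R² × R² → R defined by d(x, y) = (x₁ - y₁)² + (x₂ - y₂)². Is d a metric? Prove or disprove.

No. The squared Euclidean distance fails the triangle inequality. Counterexample: x = (0, 0), y = (3, 4), z = (6, 8). d(x,z) = 6² + 8² = 100, but d(x,y) + d(y,z) = (3² + 4²) + (3² + 4²) = 25 + 25 = 50. Since 100 > 50, the triangle inequality is violated. (Note: √d, the ordinary Euclidean distance, IS a metric.)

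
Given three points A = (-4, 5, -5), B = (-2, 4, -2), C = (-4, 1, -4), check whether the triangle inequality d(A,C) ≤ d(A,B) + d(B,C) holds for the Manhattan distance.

d(A,B) = 2 + 1 + 3 = 6, d(B,C) = 2 + 3 + 2 = 7, d(A,C) = 0 + 4 + 1 = 5.
d(A,C) = 5 ≤ 6 + 7 = 13. Triangle inequality is satisfied.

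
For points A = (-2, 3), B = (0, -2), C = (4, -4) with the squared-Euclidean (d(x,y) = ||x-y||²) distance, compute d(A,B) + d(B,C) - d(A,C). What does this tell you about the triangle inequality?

d(A,B) = 2² + 5² = 29, d(B,C) = 4² + 2² = 20, d(A,C) = 6² + 7² = 85.
d(A,B) + d(B,C) - d(A,C) = 29 + 20 - 85 = 49 - 85 = -36. This is < 0, so the triangle inequality FAILS for these points (squared-Euclidean is not a metric).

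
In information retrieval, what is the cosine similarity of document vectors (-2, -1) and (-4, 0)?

With u = (-2, -1), v = (-4, 0):
u·v = (-2)·(-4) + (-1)·0 = 8 + 0 = 8.
|u| = √((-2)² + (-1)²) = √5, |v| = √((-4)² + 0²) = √16, so |u||v| = √(5·16) = √80.
cos θ = (u·v)/(|u||v|) = 8/√80 ≈ 0.8944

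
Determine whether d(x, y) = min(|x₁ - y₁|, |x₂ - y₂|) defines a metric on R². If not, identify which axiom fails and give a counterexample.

No. d fails identity of indiscernibles: take x = (-3, 0) and y = (-3, 3). Then d(x,y) = min(|-3 - (-3)|, |0 - 3|) = min(0, 3) = 0, yet x ≠ y.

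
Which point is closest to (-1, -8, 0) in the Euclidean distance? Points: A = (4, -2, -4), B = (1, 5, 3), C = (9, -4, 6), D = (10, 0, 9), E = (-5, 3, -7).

Distances: d(A) ≈ 8.775, d(B) ≈ 13.4907, d(C) ≈ 12.3288, d(D) ≈ 16.3095, d(E) ≈ 13.6382. Nearest: A = (4, -2, -4) with distance 8.775.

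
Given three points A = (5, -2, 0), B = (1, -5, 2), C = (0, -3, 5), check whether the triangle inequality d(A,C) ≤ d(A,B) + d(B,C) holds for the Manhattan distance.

d(A,B) = 4 + 3 + 2 = 9, d(B,C) = 1 + 2 + 3 = 6, d(A,C) = 5 + 1 + 5 = 11.
d(A,C) = 11 ≤ 9 + 6 = 15. Triangle inequality is satisfied.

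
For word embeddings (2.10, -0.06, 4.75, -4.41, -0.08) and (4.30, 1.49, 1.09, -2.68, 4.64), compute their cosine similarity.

With u = (2.10, -0.06, 4.75, -4.41, -0.08), v = (4.30, 1.49, 1.09, -2.68, 4.64):
u·v = 2.1·4.3 + (-0.06)·1.49 + 4.75·1.09 + (-4.41)·(-2.68) + (-0.08)·4.64 = 9.03 + (-0.0894) + 5.1775 + 11.8188 + (-0.3712) = 25.5657.
|u| = √(2.1² + (-0.06)² + 4.75² + (-4.41)² + (-0.08)²) = √(4.41 + 0.0036 + 22.5625 + 19.4481 + 0.0064) = √46.4306, |v| = √(4.3² + 1.49² + 1.09² + (-2.68)² + 4.64²) = √(18.49 + 2.2201 + 1.1881 + 7.1824 + 21.5296) = √50.6102.
cos θ = (u·v)/(|u||v|) = 25.5657/(√46.4306·√50.6102) ≈ 0.5274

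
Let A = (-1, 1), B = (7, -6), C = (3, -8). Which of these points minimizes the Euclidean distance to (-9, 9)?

Distances: d(A) ≈ 11.3137, d(B) ≈ 21.9317, d(C) ≈ 20.8087. Nearest: A = (-1, 1) with distance 11.3137.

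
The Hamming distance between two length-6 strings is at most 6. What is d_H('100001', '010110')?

Differing positions: 1, 2, 4, 5, 6. Hamming distance = 5. The maximum possible Hamming distance for length-6 strings is 6, so d_H/6 = 5/6 ≈ 0.8333.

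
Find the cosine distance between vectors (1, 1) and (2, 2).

With u = (1, 1), v = (2, 2):
u·v = 1·2 + 1·2 = 2 + 2 = 4.
|u| = √(1² + 1²) = √2, |v| = √(2² + 2²) = √8, so |u||v| = √(2·8) = √16 = 4.
cos θ = (u·v)/(|u||v|) = 4/4 = 1
Cosine distance = 1 - cos θ = 1 - 1 = 0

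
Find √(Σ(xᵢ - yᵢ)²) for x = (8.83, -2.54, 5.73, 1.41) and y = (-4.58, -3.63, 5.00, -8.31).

√(Σ(x_i - y_i)²) = √((8.83 - (-4.58))² + (-2.54 - (-3.63))² + (5.73 - 5)² + (1.41 - (-8.31))²)
= √(13.41² + 1.09² + 0.73² + 9.72²) = √(179.8281 + 1.1881 + 0.5329 + 94.4784) = √276.0275 ≈ 16.6141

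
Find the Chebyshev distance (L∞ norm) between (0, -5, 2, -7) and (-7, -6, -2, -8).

max(|x_i - y_i|) = max(|0 - (-7)|, |-5 - (-6)|, |2 - (-2)|, |-7 - (-8)|) = max(7, 1, 4, 1) = 7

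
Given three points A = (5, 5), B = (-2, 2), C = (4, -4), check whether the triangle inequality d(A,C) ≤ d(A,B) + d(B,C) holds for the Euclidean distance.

d(A,B) = √(7² + 3²) = √58 ≈ 7.6158, d(B,C) = √(6² + 6²) = √72 ≈ 8.4853, d(A,C) = √(1² + 9²) = √82 ≈ 9.0554.
d(A,C) ≈ 9.0554 ≤ 7.6158 + 8.4853 = 16.1011. Triangle inequality is satisfied.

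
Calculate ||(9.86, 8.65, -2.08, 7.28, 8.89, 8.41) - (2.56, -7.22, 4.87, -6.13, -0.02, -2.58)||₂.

√(Σ(x_i - y_i)²) = √((9.86 - 2.56)² + (8.65 - (-7.22))² + (-2.08 - 4.87)² + (7.28 - (-6.13))² + (8.89 - (-0.02))² + (8.41 - (-2.58))²)
= √(7.3² + 15.87² + (-6.95)² + 13.41² + 8.91² + 10.99²) = √(53.29 + 251.8569 + 48.3025 + 179.8281 + 79.3881 + 120.7801) = √733.4457 ≈ 27.0822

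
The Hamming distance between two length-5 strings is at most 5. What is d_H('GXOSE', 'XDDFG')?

Differing positions: 1, 2, 3, 4, 5. Hamming distance = 5. The maximum possible Hamming distance for length-5 strings is 5, so d_H/5 = 5/5 = 1.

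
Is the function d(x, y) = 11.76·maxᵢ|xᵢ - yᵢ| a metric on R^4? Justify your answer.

Yes. The L∞ (Chebyshev) norm induces a metric on R^4, and multiplying a metric by a positive constant 11.76 > 0 preserves all four axioms: non-negativity (11.76·||x-y|| ≥ 0), identity (11.76·||x-y|| = 0 ⟺ ||x-y|| = 0 ⟺ x = y), symmetry (||x-y|| = ||y-x||), and the triangle inequality (11.76·||x-z|| ≤ 11.76·||x-y|| + 11.76·||y-z||). So d is a metric.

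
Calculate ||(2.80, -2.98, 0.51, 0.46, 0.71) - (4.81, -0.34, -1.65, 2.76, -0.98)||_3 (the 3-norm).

(Σ|x_i - y_i|^3)^(1/3) = (|2.8 - 4.81|^3 + |-2.98 - (-0.34)|^3 + |0.51 - (-1.65)|^3 + |0.46 - 2.76|^3 + |0.71 - (-0.98)|^3)^(1/3)
= (2.01^3 + 2.64^3 + 2.16^3 + 2.3^3 + 1.69^3)^(1/3) ≈ (8.1206 + 18.3997 + 10.0777 + 12.167 + 4.8268)^(1/3) = (53.5918)^(1/3) ≈ 3.7702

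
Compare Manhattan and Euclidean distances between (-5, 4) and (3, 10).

L1 = |-5 - 3| + |4 - 10| = 8 + 6 = 14
L2 = √(8² + 6²) = √100 = 10
L1 ≥ L2 always (equality iff movement is along one axis); L1 > L2 here.
Ratio L1/L2 = 14/10 = 1.4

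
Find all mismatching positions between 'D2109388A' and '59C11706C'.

Differing positions: 1, 2, 3, 4, 5, 6, 7, 8, 9. Hamming distance = 9.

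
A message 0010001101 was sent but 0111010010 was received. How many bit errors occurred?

Differing positions: 2, 4, 6, 7, 8, 9, 10. Hamming distance = 7.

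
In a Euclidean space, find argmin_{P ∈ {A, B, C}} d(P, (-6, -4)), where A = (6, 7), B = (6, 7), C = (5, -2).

Distances: d(A) ≈ 16.2788, d(B) ≈ 16.2788, d(C) ≈ 11.1803. Nearest: C = (5, -2) with distance 11.1803.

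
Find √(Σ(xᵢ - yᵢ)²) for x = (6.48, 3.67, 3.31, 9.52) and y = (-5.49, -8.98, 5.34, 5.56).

√(Σ(x_i - y_i)²) = √((6.48 - (-5.49))² + (3.67 - (-8.98))² + (3.31 - 5.34)² + (9.52 - 5.56)²)
= √(11.97² + 12.65² + (-2.03)² + 3.96²) = √(143.2809 + 160.0225 + 4.1209 + 15.6816) = √323.1059 ≈ 17.9751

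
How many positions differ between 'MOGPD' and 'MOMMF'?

Differing positions: 3, 4, 5. Hamming distance = 3.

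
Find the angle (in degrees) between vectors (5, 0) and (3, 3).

With u = (5, 0), v = (3, 3):
u·v = 5·3 + 0·3 = 15 + 0 = 15.
|u| = √(5² + 0²) = √25, |v| = √(3² + 3²) = √18, so |u||v| = √(25·18) = √450.
cos θ = (u·v)/(|u||v|) = 15/√450 ≈ 0.707107
θ = arccos(0.707107) ≈ 45°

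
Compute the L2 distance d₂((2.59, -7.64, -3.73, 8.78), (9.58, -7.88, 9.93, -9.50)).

√(Σ(x_i - y_i)²) = √((2.59 - 9.58)² + (-7.64 - (-7.88))² + (-3.73 - 9.93)² + (8.78 - (-9.5))²)
= √((-6.99)² + 0.24² + (-13.66)² + 18.28²) = √(48.8601 + 0.0576 + 186.5956 + 334.1584) = √569.6717 ≈ 23.8678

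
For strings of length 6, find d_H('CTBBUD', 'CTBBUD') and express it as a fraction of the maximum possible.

Differing positions: none. Hamming distance = 0. The maximum possible Hamming distance for length-6 strings is 6, so d_H/6 = 0/6 = 0.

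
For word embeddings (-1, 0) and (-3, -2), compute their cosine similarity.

With u = (-1, 0), v = (-3, -2):
u·v = (-1)·(-3) + 0·(-2) = 3 + 0 = 3.
|u| = √((-1)² + 0²) = √1, |v| = √((-3)² + (-2)²) = √13, so |u||v| = √(1·13) = √13.
cos θ = (u·v)/(|u||v|) = 3/√13 ≈ 0.8321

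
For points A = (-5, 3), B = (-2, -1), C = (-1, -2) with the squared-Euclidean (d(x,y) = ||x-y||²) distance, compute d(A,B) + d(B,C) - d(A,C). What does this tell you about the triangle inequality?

d(A,B) = 3² + 4² = 25, d(B,C) = 1² + 1² = 2, d(A,C) = 4² + 5² = 41.
d(A,B) + d(B,C) - d(A,C) = 25 + 2 - 41 = 27 - 41 = -14. This is < 0, so the triangle inequality FAILS for these points (squared-Euclidean is not a metric).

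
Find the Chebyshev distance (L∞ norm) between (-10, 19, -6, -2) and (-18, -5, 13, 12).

max(|x_i - y_i|) = max(|-10 - (-18)|, |19 - (-5)|, |-6 - 13|, |-2 - 12|) = max(8, 24, 19, 14) = 24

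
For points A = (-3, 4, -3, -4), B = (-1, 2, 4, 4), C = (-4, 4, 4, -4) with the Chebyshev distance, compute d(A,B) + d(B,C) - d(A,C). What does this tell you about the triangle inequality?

d(A,B) = max(2, 2, 7, 8) = 8, d(B,C) = max(3, 2, 0, 8) = 8, d(A,C) = max(1, 0, 7, 0) = 7.
d(A,B) + d(B,C) - d(A,C) = 8 + 8 - 7 = 16 - 7 = 9. This is ≥ 0, so the triangle inequality holds for these points.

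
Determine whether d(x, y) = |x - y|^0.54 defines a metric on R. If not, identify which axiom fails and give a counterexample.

Yes. With 0 < p = 0.54 ≤ 1, d(x,y) = |x-y|^0.54 is a metric on R. Non-negativity and symmetry are immediate; |x-y|^0.54 = 0 ⟺ |x-y| = 0 ⟺ x = y. For the triangle inequality, the function t ↦ t^0.54 is subadditive on [0,∞) when p ≤ 1, so |x-z|^0.54 ≤ (|x-y| + |y-z|)^0.54 ≤ |x-y|^0.54 + |y-z|^0.54.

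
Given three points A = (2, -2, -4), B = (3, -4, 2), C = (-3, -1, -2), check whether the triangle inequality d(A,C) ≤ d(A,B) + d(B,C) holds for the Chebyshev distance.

d(A,B) = max(1, 2, 6) = 6, d(B,C) = max(6, 3, 4) = 6, d(A,C) = max(5, 1, 2) = 5.
d(A,C) = 5 ≤ 6 + 6 = 12. Triangle inequality is satisfied.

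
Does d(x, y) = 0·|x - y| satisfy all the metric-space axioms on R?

No. With c = 0, d(x,y) = 0 for all x, y. This fails identity of indiscernibles: d(6, 7) = 0 but 6 ≠ 7.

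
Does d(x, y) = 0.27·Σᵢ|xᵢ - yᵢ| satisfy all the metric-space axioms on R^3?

Yes. The L1 (Manhattan) norm induces a metric on R^3, and multiplying a metric by a positive constant 0.27 > 0 preserves all four axioms: non-negativity (0.27·||x-y|| ≥ 0), identity (0.27·||x-y|| = 0 ⟺ ||x-y|| = 0 ⟺ x = y), symmetry (||x-y|| = ||y-x||), and the triangle inequality (0.27·||x-z|| ≤ 0.27·||x-y|| + 0.27·||y-z||). So d is a metric.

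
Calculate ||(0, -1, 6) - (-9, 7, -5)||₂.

√(Σ(x_i - y_i)²) = √((0 - (-9))² + (-1 - 7)² + (6 - (-5))²)
= √(9² + (-8)² + 11²) = √(81 + 64 + 121) = √266 ≈ 16.3095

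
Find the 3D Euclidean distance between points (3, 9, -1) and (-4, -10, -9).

√(Σ(x_i - y_i)²) = √((3 - (-4))² + (9 - (-10))² + (-1 - (-9))²)
= √(7² + 19² + 8²) = √(49 + 361 + 64) = √474 ≈ 21.7715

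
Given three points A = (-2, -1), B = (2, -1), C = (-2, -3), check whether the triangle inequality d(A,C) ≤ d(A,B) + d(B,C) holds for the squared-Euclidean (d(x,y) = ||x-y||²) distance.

d(A,B) = 4² + 0² = 16, d(B,C) = 4² + 2² = 20, d(A,C) = 0² + 2² = 4.
d(A,C) = 4 ≤ 16 + 20 = 36. Triangle inequality is satisfied.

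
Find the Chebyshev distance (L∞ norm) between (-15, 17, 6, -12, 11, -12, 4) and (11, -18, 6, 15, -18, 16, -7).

max(|x_i - y_i|) = max(|-15 - 11|, |17 - (-18)|, |6 - 6|, |-12 - 15|, |11 - (-18)|, |-12 - 16|, |4 - (-7)|) = max(26, 35, 0, 27, 29, 28, 11) = 35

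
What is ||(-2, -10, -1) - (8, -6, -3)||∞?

max(|x_i - y_i|) = max(|-2 - 8|, |-10 - (-6)|, |-1 - (-3)|) = max(10, 4, 2) = 10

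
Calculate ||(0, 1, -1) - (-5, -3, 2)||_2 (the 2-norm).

(Σ|x_i - y_i|^2)^(1/2) = (|0 - (-5)|^2 + |1 - (-3)|^2 + |-1 - 2|^2)^(1/2)
= (5^2 + 4^2 + 3^2)^(1/2) = (25 + 16 + 9)^(1/2) = (50)^(1/2) ≈ 7.0711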